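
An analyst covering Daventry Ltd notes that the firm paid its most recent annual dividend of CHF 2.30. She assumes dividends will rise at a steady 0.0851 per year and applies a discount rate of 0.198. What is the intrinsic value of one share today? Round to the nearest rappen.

Gordon growth model: P₀ = D₁/(r − g). D₁ = 2.30 × (1 + 0.0851) = 2.4957.
P₀ = 2.4957 / (0.198 − 0.0851) = 2.4957 / 0.1129 = 22.1057

CHF 22.11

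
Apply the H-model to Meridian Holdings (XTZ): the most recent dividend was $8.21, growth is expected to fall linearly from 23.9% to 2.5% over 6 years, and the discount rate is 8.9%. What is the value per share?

$213.84

H-model: P₀ = D₀[(1+g_L) + H(g_S−g_L)]/(r−g_L), with H = 6/2 = 3.
P₀ = 8.21 × [(1+0.025) + 3×(0.239−0.025)] / (0.089−0.025)
   = 8.21 × 1.6670 / 0.064 = 213.8448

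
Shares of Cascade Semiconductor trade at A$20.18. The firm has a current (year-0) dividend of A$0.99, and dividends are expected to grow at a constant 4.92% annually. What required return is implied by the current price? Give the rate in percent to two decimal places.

10.07%

Rearranging the constant-growth DDM: r = D₁/P₀ + g.
D₁ = 0.99 × (1 + 0.0492) = 1.0387.
r = 1.0387 / 20.18 + 0.0492 = 0.05147 + 0.0492 = 0.10067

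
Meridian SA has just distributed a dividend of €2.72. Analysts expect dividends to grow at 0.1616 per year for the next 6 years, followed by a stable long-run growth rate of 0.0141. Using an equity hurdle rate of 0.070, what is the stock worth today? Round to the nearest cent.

Two-stage DDM. Project D₁…D_6 at 0.1616, terminal growth 0.0141, discount at r = 0.07.
D_1 = 3.1596
D_2 = 3.6701
D_3 = 4.2632
D_4 = 4.9522
D_5 = 5.7524
D_6 = 6.6820
Terminal value at t=6: TV = D_7/(r−g) = 6.7762/(0.07−0.0141) = 121.2209
P₀ = 3.1596/(1+0.07)^1 + 3.6701/(1+0.07)^2 + 4.2632/(1+0.07)^3 + 4.9522/(1+0.07)^4 + 5.7524/(1+0.07)^5 + 6.6820/(1+0.07)^6 + 121.2209/(1+0.07)^6 = 102.7451

€102.75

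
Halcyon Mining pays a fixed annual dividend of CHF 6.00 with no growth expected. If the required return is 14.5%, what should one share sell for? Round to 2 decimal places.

Zero-growth DDM (perpetuity): P₀ = D/r = 6.00 / 0.145 = 41.3793

CHF 41.38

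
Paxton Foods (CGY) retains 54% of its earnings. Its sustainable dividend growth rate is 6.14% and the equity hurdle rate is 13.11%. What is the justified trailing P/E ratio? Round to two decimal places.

Payout ratio b = 1 − 0.54 = 0.46.
Justified trailing P/E = b(1+g)/(r−g) = 0.46×(1+0.0614)/(0.1311−0.0614) = 7.0049

7.00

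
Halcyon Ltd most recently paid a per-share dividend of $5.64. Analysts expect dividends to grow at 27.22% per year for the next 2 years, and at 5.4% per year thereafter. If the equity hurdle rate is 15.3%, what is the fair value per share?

$86.19

Two-stage DDM. Project D₁…D_2 at 0.2722, terminal growth 0.054, discount at r = 0.153.
D_1 = 7.1752
D_2 = 9.1283
Terminal value at t=2: TV = D_3/(r−g) = 9.6212/(0.153−0.054) = 97.1841
P₀ = 7.1752/(1+0.153)^1 + 9.1283/(1+0.153)^2 + 97.1841/(1+0.153)^2 = 86.1928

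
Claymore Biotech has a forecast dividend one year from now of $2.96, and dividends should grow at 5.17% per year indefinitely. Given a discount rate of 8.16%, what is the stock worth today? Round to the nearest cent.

$99.00

Gordon growth model: P₀ = D₁/(r − g), with D₁ = 2.96 given directly.
P₀ = 2.9600 / (0.0816 − 0.0517) = 2.9600 / 0.0299 = 98.9967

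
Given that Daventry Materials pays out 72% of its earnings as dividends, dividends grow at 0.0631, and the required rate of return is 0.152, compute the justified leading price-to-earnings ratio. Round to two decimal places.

8.10

Justified leading P/E = b/(r−g) = 0.72/(0.152−0.0631) = 8.0990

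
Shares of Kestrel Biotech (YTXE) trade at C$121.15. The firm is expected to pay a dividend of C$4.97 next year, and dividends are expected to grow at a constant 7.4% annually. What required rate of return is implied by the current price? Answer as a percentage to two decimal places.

11.50%

Rearranging the constant-growth DDM: r = D₁/P₀ + g.
r = 4.9700 / 121.15 + 0.074 = 0.04102 + 0.074 = 0.11502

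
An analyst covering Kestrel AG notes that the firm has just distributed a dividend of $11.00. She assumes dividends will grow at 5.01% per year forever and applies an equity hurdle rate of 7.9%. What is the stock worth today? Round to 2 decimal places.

Gordon growth model: P₀ = D₁/(r − g). D₁ = 11.00 × (1 + 0.0501) = 11.5511.
P₀ = 11.5511 / (0.079 − 0.0501) = 11.5511 / 0.0289 = 399.6920

$399.69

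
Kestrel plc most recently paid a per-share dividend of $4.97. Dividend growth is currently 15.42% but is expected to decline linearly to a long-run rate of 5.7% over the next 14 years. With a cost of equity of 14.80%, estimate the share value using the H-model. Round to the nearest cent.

H-model: P₀ = D₀[(1+g_L) + H(g_S−g_L)]/(r−g_L), with H = 14/2 = 7.
P₀ = 4.97 × [(1+0.057) + 7×(0.1542−0.057)] / (0.148−0.057)
   = 4.97 × 1.7374 / 0.091 = 94.8888

$94.89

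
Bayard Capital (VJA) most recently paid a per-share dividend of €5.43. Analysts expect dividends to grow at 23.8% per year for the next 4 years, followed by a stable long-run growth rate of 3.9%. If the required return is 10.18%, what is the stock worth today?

Two-stage DDM. Project D₁…D_4 at 0.238, terminal growth 0.039, discount at r = 0.1018.
D_1 = 6.7223
D_2 = 8.3223
D_3 = 10.3030
D_4 = 12.7551
Terminal value at t=4: TV = D_5/(r−g) = 13.2525/(0.1018−0.039) = 211.0271
P₀ = 6.7223/(1+0.1018)^1 + 8.3223/(1+0.1018)^2 + 10.3030/(1+0.1018)^3 + 12.7551/(1+0.1018)^4 + 211.0271/(1+0.1018)^4 = 172.5094

€172.51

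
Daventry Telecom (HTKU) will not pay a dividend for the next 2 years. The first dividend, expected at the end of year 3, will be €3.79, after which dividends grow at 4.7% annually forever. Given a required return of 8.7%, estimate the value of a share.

Deferred-dividend DDM. At t=2 the remaining stream is a growing perpetuity with first payment D_3 = 3.79.
V_2 = D_3/(r−g) = 3.79/(0.087−0.047) = 94.7500
P₀ = V_2/(1+r)^2 = 94.7500/(1+0.087)^2 = 80.1900

€80.19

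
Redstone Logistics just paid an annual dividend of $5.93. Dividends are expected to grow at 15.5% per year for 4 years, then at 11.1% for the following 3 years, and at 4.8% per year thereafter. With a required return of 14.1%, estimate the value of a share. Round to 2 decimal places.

$106.95

Three-stage DDM. Project D₁…D_7; terminal Gordon value at t=7 with g = 0.048; discount at r = 0.141.
D_1 = 6.8491
D_2 = 7.9108
D_3 = 9.1369
D_4 = 10.5532
D_5 = 11.7246
D_6 = 13.0260
D_7 = 14.4719
TV_7 = 15.1665/(0.141−0.048) = 163.0809
P₀ = Σ Dₜ/(1+r)ᵗ + TV_7/(1+r)^7 = 106.9452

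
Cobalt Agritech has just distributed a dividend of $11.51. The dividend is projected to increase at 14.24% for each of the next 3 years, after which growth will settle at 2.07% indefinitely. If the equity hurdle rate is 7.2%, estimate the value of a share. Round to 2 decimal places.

Two-stage DDM. Project D₁…D_3 at 0.1424, terminal growth 0.0207, discount at r = 0.072.
D_1 = 13.1490
D_2 = 15.0214
D_3 = 17.1605
Terminal value at t=3: TV = D_4/(r−g) = 17.5157/(0.072−0.0207) = 341.4371
P₀ = 13.1490/(1+0.072)^1 + 15.0214/(1+0.072)^2 + 17.1605/(1+0.072)^3 + 341.4371/(1+0.072)^3 = 316.4244

$316.42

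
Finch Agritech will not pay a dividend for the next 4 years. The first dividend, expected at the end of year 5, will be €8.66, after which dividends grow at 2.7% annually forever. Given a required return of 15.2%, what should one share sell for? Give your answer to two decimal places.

Deferred-dividend DDM. At t=4 the remaining stream is a growing perpetuity with first payment D_5 = 8.66.
V_4 = D_5/(r−g) = 8.66/(0.152−0.027) = 69.2800
P₀ = V_4/(1+r)^4 = 69.2800/(1+0.152)^4 = 39.3367

€39.34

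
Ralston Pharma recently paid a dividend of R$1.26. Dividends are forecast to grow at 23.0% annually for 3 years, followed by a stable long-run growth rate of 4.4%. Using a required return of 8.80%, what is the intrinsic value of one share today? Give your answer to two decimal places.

R$48.05

Two-stage DDM. Project D₁…D_3 at 0.23, terminal growth 0.044, discount at r = 0.088.
D_1 = 1.5498
D_2 = 1.9063
D_3 = 2.3447
Terminal value at t=3: TV = D_4/(r−g) = 2.4479/(0.088−0.044) = 55.6332
P₀ = 1.5498/(1+0.088)^1 + 1.9063/(1+0.088)^2 + 2.3447/(1+0.088)^3 + 55.6332/(1+0.088)^3 = 48.0517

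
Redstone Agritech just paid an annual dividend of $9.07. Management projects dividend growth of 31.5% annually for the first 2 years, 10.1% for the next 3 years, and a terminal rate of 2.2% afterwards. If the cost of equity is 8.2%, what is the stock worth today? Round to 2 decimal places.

Three-stage DDM. Project D₁…D_5; terminal Gordon value at t=5 with g = 0.022; discount at r = 0.082.
D_1 = 11.9270
D_2 = 15.6841
D_3 = 17.2682
D_4 = 19.0122
D_5 = 20.9325
TV_5 = 21.3930/(0.082−0.022) = 356.5500
P₀ = Σ Dₜ/(1+r)ᵗ + TV_5/(1+r)^5 = 306.4663

$306.47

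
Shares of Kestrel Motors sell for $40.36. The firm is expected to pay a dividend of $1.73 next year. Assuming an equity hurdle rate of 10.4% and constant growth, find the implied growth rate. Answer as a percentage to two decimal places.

From P₀ = D₁/(r − g), the implied growth is g = r − D₁/P₀.
g = 0.104 − 1.73/40.36 = 0.104 − 0.04286 = 0.06114

6.11%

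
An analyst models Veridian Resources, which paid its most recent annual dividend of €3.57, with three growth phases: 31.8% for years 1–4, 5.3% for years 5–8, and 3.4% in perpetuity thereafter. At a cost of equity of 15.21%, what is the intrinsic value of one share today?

€77.21

Three-stage DDM. Project D₁…D_8; terminal Gordon value at t=8 with g = 0.034; discount at r = 0.1521.
D_1 = 4.7053
D_2 = 6.2015
D_3 = 8.1736
D_4 = 10.7728
D_5 = 11.3438
D_6 = 11.9450
D_7 = 12.5781
D_8 = 13.2447
TV_8 = 13.6951/(0.1521−0.034) = 115.9615
P₀ = Σ Dₜ/(1+r)ᵗ + TV_8/(1+r)^8 = 77.2067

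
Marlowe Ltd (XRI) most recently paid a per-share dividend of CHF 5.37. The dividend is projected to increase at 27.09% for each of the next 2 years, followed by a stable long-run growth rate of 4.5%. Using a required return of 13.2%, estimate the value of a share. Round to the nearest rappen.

Two-stage DDM. Project D₁…D_2 at 0.2709, terminal growth 0.045, discount at r = 0.132.
D_1 = 6.8247
D_2 = 8.6736
Terminal value at t=2: TV = D_3/(r−g) = 9.0639/(0.132−0.045) = 104.1823
P₀ = 6.8247/(1+0.132)^1 + 8.6736/(1+0.132)^2 + 104.1823/(1+0.132)^2 = 94.0996

CHF 94.10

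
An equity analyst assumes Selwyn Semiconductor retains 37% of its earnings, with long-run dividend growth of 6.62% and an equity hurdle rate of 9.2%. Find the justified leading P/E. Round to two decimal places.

Payout ratio b = 1 − 0.37 = 0.63.
Justified leading P/E = b/(r−g) = 0.63/(0.092−0.0662) = 24.4186

24.42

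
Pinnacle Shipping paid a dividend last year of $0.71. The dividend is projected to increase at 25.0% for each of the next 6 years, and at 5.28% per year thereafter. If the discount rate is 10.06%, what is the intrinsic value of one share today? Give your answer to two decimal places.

Two-stage DDM. Project D₁…D_6 at 0.25, terminal growth 0.0528, discount at r = 0.1006.
D_1 = 0.8875
D_2 = 1.1094
D_3 = 1.3867
D_4 = 1.7334
D_5 = 2.1667
D_6 = 2.7084
Terminal value at t=6: TV = D_7/(r−g) = 2.8514/(0.1006−0.0528) = 59.6536
P₀ = 0.8875/(1+0.1006)^1 + 1.1094/(1+0.1006)^2 + 1.3867/(1+0.1006)^3 + 1.7334/(1+0.1006)^4 + 2.1667/(1+0.1006)^5 + 2.7084/(1+0.1006)^6 + 59.6536/(1+0.1006)^6 = 40.3722

$40.37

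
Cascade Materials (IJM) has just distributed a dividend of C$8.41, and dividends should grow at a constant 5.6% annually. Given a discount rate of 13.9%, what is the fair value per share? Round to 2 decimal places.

Gordon growth model: P₀ = D₁/(r − g). D₁ = 8.41 × (1 + 0.056) = 8.8810.
P₀ = 8.8810 / (0.139 − 0.056) = 8.8810 / 0.083 = 106.9995

C$107.00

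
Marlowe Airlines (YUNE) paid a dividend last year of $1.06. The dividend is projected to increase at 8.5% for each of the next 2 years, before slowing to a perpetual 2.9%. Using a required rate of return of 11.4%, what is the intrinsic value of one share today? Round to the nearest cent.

Two-stage DDM. Project D₁…D_2 at 0.085, terminal growth 0.029, discount at r = 0.114.
D_1 = 1.1501
D_2 = 1.2479
Terminal value at t=2: TV = D_3/(r−g) = 1.2840/(0.114−0.029) = 15.1064
P₀ = 1.1501/(1+0.114)^1 + 1.2479/(1+0.114)^2 + 15.1064/(1+0.114)^2 = 14.2108

$14.21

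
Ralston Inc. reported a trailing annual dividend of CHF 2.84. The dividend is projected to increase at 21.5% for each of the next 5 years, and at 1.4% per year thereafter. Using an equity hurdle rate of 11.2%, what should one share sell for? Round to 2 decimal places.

Two-stage DDM. Project D₁…D_5 at 0.215, terminal growth 0.014, discount at r = 0.112.
D_1 = 3.4506
D_2 = 4.1925
D_3 = 5.0939
D_4 = 6.1890
D_5 = 7.5197
Terminal value at t=5: TV = D_6/(r−g) = 7.6250/(0.112−0.014) = 77.8057
P₀ = 3.4506/(1+0.112)^1 + 4.1925/(1+0.112)^2 + 5.0939/(1+0.112)^3 + 6.1890/(1+0.112)^4 + 7.5197/(1+0.112)^5 + 77.8057/(1+0.112)^5 = 64.4285

CHF 64.43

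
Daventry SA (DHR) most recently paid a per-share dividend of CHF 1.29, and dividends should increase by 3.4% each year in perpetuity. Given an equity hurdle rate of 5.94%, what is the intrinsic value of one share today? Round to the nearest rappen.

CHF 52.51

Gordon growth model: P₀ = D₁/(r − g). D₁ = 1.29 × (1 + 0.034) = 1.3339.
P₀ = 1.3339 / (0.0594 − 0.034) = 1.3339 / 0.0254 = 52.5142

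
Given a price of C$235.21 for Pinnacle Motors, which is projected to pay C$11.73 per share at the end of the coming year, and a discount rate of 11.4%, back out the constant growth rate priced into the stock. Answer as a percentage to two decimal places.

6.41%

From P₀ = D₁/(r − g), the implied growth is g = r − D₁/P₀.
g = 0.114 − 11.73/235.21 = 0.114 − 0.04987 = 0.06413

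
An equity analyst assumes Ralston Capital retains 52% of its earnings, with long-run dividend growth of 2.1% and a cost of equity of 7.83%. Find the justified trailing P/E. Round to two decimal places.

Payout ratio b = 1 − 0.52 = 0.48.
Justified trailing P/E = b(1+g)/(r−g) = 0.48×(1+0.021)/(0.0783−0.021) = 8.5529

8.55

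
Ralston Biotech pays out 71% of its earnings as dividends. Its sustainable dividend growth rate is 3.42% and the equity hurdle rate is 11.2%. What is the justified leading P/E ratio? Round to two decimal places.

9.13

Justified leading P/E = b/(r−g) = 0.71/(0.112−0.0342) = 9.1260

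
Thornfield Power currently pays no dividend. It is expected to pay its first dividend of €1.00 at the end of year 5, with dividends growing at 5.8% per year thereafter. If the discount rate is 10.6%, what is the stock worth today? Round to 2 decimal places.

Deferred-dividend DDM. At t=4 the remaining stream is a growing perpetuity with first payment D_5 = 1.00.
V_4 = D_5/(r−g) = 1.00/(0.106−0.058) = 20.8333
P₀ = V_4/(1+r)^4 = 20.8333/(1+0.106)^4 = 13.9232

€13.92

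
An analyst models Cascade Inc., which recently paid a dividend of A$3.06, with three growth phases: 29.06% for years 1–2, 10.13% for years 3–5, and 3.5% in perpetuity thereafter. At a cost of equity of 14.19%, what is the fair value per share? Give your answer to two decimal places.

A$52.23

Three-stage DDM. Project D₁…D_5; terminal Gordon value at t=5 with g = 0.035; discount at r = 0.1419.
D_1 = 3.9492
D_2 = 5.0969
D_3 = 5.6132
D_4 = 6.1818
D_5 = 6.8080
TV_5 = 7.0463/(0.1419−0.035) = 65.9150
P₀ = Σ Dₜ/(1+r)ᵗ + TV_5/(1+r)^5 = 52.2299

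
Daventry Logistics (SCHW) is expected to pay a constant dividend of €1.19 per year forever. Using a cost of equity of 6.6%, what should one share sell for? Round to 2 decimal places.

€18.03

Zero-growth DDM (perpetuity): P₀ = D/r = 1.19 / 0.066 = 18.0303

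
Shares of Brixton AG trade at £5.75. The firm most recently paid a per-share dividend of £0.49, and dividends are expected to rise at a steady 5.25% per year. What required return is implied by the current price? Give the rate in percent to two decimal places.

Rearranging the constant-growth DDM: r = D₁/P₀ + g.
D₁ = 0.49 × (1 + 0.0525) = 0.5157.
r = 0.5157 / 5.75 + 0.0525 = 0.08969 + 0.0525 = 0.14219

14.22%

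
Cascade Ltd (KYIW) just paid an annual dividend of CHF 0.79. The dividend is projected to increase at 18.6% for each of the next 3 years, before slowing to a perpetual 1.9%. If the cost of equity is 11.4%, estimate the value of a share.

CHF 12.92

Two-stage DDM. Project D₁…D_3 at 0.186, terminal growth 0.019, discount at r = 0.114.
D_1 = 0.9369
D_2 = 1.1112
D_3 = 1.3179
Terminal value at t=3: TV = D_4/(r−g) = 1.3429/(0.114−0.019) = 14.1362
P₀ = 0.9369/(1+0.114)^1 + 1.1112/(1+0.114)^2 + 1.3179/(1+0.114)^3 + 14.1362/(1+0.114)^3 = 12.9151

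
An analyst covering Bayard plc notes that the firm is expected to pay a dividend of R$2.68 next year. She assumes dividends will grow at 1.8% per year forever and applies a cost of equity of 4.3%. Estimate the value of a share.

Gordon growth model: P₀ = D₁/(r − g), with D₁ = 2.68 given directly.
P₀ = 2.6800 / (0.043 − 0.018) = 2.6800 / 0.025 = 107.2000

R$107.20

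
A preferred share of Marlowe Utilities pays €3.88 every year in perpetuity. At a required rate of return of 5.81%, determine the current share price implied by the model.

€66.78

Zero-growth DDM (perpetuity): P₀ = D/r = 3.88 / 0.0581 = 66.7814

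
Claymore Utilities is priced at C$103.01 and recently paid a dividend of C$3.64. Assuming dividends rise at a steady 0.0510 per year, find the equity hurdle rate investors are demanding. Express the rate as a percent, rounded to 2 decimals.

Rearranging the constant-growth DDM: r = D₁/P₀ + g.
D₁ = 3.64 × (1 + 0.051) = 3.8256.
r = 3.8256 / 103.01 + 0.051 = 0.03714 + 0.051 = 0.08814

8.81%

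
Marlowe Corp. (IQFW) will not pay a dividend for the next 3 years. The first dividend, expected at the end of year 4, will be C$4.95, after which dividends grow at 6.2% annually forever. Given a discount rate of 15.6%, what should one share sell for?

C$34.09

Deferred-dividend DDM. At t=3 the remaining stream is a growing perpetuity with first payment D_4 = 4.95.
V_3 = D_4/(r−g) = 4.95/(0.156−0.062) = 52.6596
P₀ = V_3/(1+r)^3 = 52.6596/(1+0.156)^3 = 34.0882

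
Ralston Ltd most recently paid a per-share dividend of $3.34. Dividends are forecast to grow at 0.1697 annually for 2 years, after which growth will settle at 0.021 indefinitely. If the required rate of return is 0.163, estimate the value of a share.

$31.03

Two-stage DDM. Project D₁…D_2 at 0.1697, terminal growth 0.021, discount at r = 0.163.
D_1 = 3.9068
D_2 = 4.5698
Terminal value at t=2: TV = D_3/(r−g) = 4.6657/(0.163−0.021) = 32.8574
P₀ = 3.9068/(1+0.163)^1 + 4.5698/(1+0.163)^2 + 32.8574/(1+0.163)^2 = 31.0304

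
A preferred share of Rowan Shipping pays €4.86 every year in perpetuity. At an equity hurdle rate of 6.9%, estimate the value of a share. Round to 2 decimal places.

Zero-growth DDM (perpetuity): P₀ = D/r = 4.86 / 0.069 = 70.4348

€70.43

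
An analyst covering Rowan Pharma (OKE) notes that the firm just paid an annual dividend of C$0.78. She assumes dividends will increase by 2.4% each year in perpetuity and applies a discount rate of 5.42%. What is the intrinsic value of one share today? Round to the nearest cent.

Gordon growth model: P₀ = D₁/(r − g). D₁ = 0.78 × (1 + 0.024) = 0.7987.
P₀ = 0.7987 / (0.0542 − 0.024) = 0.7987 / 0.0302 = 26.4477

C$26.45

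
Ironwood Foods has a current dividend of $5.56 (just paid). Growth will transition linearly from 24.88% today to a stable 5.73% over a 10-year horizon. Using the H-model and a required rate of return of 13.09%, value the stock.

$152.21

H-model: P₀ = D₀[(1+g_L) + H(g_S−g_L)]/(r−g_L), with H = 10/2 = 5.
P₀ = 5.56 × [(1+0.0573) + 5×(0.2488−0.0573)] / (0.1309−0.0573)
   = 5.56 × 2.0148 / 0.0736 = 152.2050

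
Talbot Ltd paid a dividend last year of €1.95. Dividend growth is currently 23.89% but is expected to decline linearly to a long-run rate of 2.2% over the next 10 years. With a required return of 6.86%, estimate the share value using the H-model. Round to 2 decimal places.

H-model: P₀ = D₀[(1+g_L) + H(g_S−g_L)]/(r−g_L), with H = 10/2 = 5.
P₀ = 1.95 × [(1+0.022) + 5×(0.2389−0.022)] / (0.0686−0.022)
   = 1.95 × 2.1065 / 0.0466 = 88.1475

€88.15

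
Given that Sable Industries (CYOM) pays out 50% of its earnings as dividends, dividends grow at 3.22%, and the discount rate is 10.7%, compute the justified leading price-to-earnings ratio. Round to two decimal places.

6.68

Justified leading P/E = b/(r−g) = 0.50/(0.107−0.0322) = 6.6845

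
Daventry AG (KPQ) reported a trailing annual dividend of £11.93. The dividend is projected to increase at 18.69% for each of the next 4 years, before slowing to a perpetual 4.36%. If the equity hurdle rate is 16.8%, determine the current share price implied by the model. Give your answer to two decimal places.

Two-stage DDM. Project D₁…D_4 at 0.1869, terminal growth 0.0436, discount at r = 0.168.
D_1 = 14.1597
D_2 = 16.8062
D_3 = 19.9472
D_4 = 23.6754
Terminal value at t=4: TV = D_5/(r−g) = 24.7076/(0.168−0.0436) = 198.6144
P₀ = 14.1597/(1+0.168)^1 + 16.8062/(1+0.168)^2 + 19.9472/(1+0.168)^3 + 23.6754/(1+0.168)^4 + 198.6144/(1+0.168)^4 = 156.4003

£156.40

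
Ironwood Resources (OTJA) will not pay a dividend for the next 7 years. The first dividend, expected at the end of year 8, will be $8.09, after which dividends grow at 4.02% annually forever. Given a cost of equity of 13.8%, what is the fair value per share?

Deferred-dividend DDM. At t=7 the remaining stream is a growing perpetuity with first payment D_8 = 8.09.
V_7 = D_8/(r−g) = 8.09/(0.138−0.0402) = 82.7198
P₀ = V_7/(1+r)^7 = 82.7198/(1+0.138)^7 = 33.4668

$33.47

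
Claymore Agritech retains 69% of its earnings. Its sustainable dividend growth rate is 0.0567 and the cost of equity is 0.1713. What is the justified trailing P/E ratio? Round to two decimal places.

2.86

Payout ratio b = 1 − 0.69 = 0.31.
Justified trailing P/E = b(1+g)/(r−g) = 0.31×(1+0.0567)/(0.1713−0.0567) = 2.8584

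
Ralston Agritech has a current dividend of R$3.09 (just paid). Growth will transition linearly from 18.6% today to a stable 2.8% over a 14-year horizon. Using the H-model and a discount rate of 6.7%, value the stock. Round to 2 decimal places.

H-model: P₀ = D₀[(1+g_L) + H(g_S−g_L)]/(r−g_L), with H = 14/2 = 7.
P₀ = 3.09 × [(1+0.028) + 7×(0.186−0.028)] / (0.067−0.028)
   = 3.09 × 2.1340 / 0.039 = 169.0785

R$169.08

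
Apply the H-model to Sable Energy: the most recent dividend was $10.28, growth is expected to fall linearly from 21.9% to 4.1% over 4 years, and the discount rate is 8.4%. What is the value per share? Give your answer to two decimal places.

$333.98

H-model: P₀ = D₀[(1+g_L) + H(g_S−g_L)]/(r−g_L), with H = 4/2 = 2.
P₀ = 10.28 × [(1+0.041) + 2×(0.219−0.041)] / (0.084−0.041)
   = 10.28 × 1.3970 / 0.043 = 333.9805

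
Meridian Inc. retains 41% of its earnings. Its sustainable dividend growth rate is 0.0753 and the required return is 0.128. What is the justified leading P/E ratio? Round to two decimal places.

11.20

Payout ratio b = 1 − 0.41 = 0.59.
Justified leading P/E = b/(r−g) = 0.59/(0.128−0.0753) = 11.1954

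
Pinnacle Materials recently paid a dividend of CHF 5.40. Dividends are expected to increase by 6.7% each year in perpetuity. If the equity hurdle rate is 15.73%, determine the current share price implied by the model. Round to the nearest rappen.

Gordon growth model: P₀ = D₁/(r − g). D₁ = 5.40 × (1 + 0.067) = 5.7618.
P₀ = 5.7618 / (0.1573 − 0.067) = 5.7618 / 0.0903 = 63.8073

CHF 63.81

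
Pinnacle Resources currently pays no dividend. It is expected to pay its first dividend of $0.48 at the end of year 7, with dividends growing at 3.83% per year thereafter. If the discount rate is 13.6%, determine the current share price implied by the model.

$2.29

Deferred-dividend DDM. At t=6 the remaining stream is a growing perpetuity with first payment D_7 = 0.48.
V_6 = D_7/(r−g) = 0.48/(0.136−0.0383) = 4.9130
P₀ = V_6/(1+r)^6 = 4.9130/(1+0.136)^6 = 2.2860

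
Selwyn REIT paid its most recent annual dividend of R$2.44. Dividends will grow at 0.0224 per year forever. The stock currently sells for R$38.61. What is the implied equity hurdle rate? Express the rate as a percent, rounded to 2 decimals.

Rearranging the constant-growth DDM: r = D₁/P₀ + g.
D₁ = 2.44 × (1 + 0.0224) = 2.4947.
r = 2.4947 / 38.61 + 0.0224 = 0.06461 + 0.0224 = 0.08701

8.70%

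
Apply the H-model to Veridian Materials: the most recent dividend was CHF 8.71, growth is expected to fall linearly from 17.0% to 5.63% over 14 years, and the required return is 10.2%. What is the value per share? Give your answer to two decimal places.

CHF 353.01

H-model: P₀ = D₀[(1+g_L) + H(g_S−g_L)]/(r−g_L), with H = 14/2 = 7.
P₀ = 8.71 × [(1+0.0563) + 7×(0.17−0.0563)] / (0.102−0.0563)
   = 8.71 × 1.8522 / 0.0457 = 353.0123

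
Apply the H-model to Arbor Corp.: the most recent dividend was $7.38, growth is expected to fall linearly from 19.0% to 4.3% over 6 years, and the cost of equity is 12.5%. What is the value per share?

H-model: P₀ = D₀[(1+g_L) + H(g_S−g_L)]/(r−g_L), with H = 6/2 = 3.
P₀ = 7.38 × [(1+0.043) + 3×(0.19−0.043)] / (0.125−0.043)
   = 7.38 × 1.4840 / 0.082 = 133.5600

$133.56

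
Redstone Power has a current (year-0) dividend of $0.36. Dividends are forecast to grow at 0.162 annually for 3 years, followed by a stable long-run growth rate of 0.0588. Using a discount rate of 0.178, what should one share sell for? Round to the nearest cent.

Two-stage DDM. Project D₁…D_3 at 0.162, terminal growth 0.0588, discount at r = 0.178.
D_1 = 0.4183
D_2 = 0.4861
D_3 = 0.5648
Terminal value at t=3: TV = D_4/(r−g) = 0.5980/(0.178−0.0588) = 5.0172
P₀ = 0.4183/(1+0.178)^1 + 0.4861/(1+0.178)^2 + 0.5648/(1+0.178)^3 + 5.0172/(1+0.178)^3 = 4.1201

$4.12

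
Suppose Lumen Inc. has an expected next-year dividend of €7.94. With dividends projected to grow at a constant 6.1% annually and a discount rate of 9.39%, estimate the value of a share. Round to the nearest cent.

Gordon growth model: P₀ = D₁/(r − g), with D₁ = 7.94 given directly.
P₀ = 7.9400 / (0.0939 − 0.061) = 7.9400 / 0.0329 = 241.3374

€241.34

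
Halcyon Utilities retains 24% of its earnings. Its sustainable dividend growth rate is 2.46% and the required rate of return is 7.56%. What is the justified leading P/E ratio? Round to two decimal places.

14.90

Payout ratio b = 1 − 0.24 = 0.76.
Justified leading P/E = b/(r−g) = 0.76/(0.0756−0.0246) = 14.9020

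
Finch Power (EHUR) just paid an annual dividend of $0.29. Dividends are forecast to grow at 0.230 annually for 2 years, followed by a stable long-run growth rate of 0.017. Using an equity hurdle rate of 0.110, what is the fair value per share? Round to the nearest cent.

Two-stage DDM. Project D₁…D_2 at 0.23, terminal growth 0.017, discount at r = 0.11.
D_1 = 0.3567
D_2 = 0.4387
Terminal value at t=2: TV = D_3/(r−g) = 0.4462/(0.11−0.017) = 4.7978
P₀ = 0.3567/(1+0.11)^1 + 0.4387/(1+0.11)^2 + 4.7978/(1+0.11)^2 = 4.5715

$4.57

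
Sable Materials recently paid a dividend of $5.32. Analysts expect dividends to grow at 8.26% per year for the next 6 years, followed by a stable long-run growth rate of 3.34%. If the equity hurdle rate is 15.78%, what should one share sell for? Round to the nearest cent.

Two-stage DDM. Project D₁…D_6 at 0.0826, terminal growth 0.0334, discount at r = 0.1578.
D_1 = 5.7594
D_2 = 6.2352
D_3 = 6.7502
D_4 = 7.3078
D_5 = 7.9114
D_6 = 8.5649
Terminal value at t=6: TV = D_7/(r−g) = 8.8509/(0.1578−0.0334) = 71.1488
P₀ = 5.7594/(1+0.1578)^1 + 6.2352/(1+0.1578)^2 + 6.7502/(1+0.1578)^3 + 7.3078/(1+0.1578)^4 + 7.9114/(1+0.1578)^5 + 8.5649/(1+0.1578)^6 + 71.1488/(1+0.1578)^6 = 54.9371

$54.94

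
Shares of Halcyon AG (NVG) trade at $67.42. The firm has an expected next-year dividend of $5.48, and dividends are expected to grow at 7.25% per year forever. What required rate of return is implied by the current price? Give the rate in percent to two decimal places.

Rearranging the constant-growth DDM: r = D₁/P₀ + g.
r = 5.4800 / 67.42 + 0.0725 = 0.08128 + 0.0725 = 0.15378

15.38%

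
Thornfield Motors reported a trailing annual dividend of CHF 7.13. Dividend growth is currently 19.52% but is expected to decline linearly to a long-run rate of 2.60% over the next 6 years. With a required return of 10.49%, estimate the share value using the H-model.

CHF 138.59

H-model: P₀ = D₀[(1+g_L) + H(g_S−g_L)]/(r−g_L), with H = 6/2 = 3.
P₀ = 7.13 × [(1+0.026) + 3×(0.1952−0.026)] / (0.1049−0.026)
   = 7.13 × 1.5336 / 0.0789 = 138.5877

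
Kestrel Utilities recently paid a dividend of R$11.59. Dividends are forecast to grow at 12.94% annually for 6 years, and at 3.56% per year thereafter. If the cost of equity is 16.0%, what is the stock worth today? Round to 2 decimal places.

R$145.58

Two-stage DDM. Project D₁…D_6 at 0.1294, terminal growth 0.0356, discount at r = 0.16.
D_1 = 13.0897
D_2 = 14.7836
D_3 = 16.6966
D_4 = 18.8571
D_5 = 21.2972
D_6 = 24.0530
Terminal value at t=6: TV = D_7/(r−g) = 24.9093/(0.16−0.0356) = 200.2358
P₀ = 13.0897/(1+0.16)^1 + 14.7836/(1+0.16)^2 + 16.6966/(1+0.16)^3 + 18.8571/(1+0.16)^4 + 21.2972/(1+0.16)^5 + 24.0530/(1+0.16)^6 + 200.2358/(1+0.16)^6 = 145.5797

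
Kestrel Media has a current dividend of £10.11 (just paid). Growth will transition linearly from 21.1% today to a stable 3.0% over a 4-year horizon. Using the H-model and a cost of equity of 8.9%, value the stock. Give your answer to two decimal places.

H-model: P₀ = D₀[(1+g_L) + H(g_S−g_L)]/(r−g_L), with H = 4/2 = 2.
P₀ = 10.11 × [(1+0.03) + 2×(0.211−0.03)] / (0.089−0.03)
   = 10.11 × 1.3920 / 0.059 = 238.5275

£238.53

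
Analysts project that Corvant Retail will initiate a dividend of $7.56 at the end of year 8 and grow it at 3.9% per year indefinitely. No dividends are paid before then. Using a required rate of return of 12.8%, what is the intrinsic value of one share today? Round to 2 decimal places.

Deferred-dividend DDM. At t=7 the remaining stream is a growing perpetuity with first payment D_8 = 7.56.
V_7 = D_8/(r−g) = 7.56/(0.128−0.039) = 84.9438
P₀ = V_7/(1+r)^7 = 84.9438/(1+0.128)^7 = 36.5568

$36.56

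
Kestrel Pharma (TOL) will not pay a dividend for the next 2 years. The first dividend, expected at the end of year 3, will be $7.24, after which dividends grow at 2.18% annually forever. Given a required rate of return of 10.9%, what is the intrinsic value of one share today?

Deferred-dividend DDM. At t=2 the remaining stream is a growing perpetuity with first payment D_3 = 7.24.
V_2 = D_3/(r−g) = 7.24/(0.109−0.0218) = 83.0275
P₀ = V_2/(1+r)^2 = 83.0275/(1+0.109)^2 = 67.5086

$67.51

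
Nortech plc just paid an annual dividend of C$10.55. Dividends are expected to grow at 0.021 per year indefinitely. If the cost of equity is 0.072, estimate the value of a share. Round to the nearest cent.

Gordon growth model: P₀ = D₁/(r − g). D₁ = 10.55 × (1 + 0.021) = 10.7715.
P₀ = 10.7715 / (0.072 − 0.021) = 10.7715 / 0.051 = 211.2069

C$211.21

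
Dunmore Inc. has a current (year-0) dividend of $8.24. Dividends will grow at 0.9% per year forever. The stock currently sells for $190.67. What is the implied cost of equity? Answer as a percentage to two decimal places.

Rearranging the constant-growth DDM: r = D₁/P₀ + g.
D₁ = 8.24 × (1 + 0.009) = 8.3142.
r = 8.3142 / 190.67 + 0.009 = 0.04360 + 0.009 = 0.05260

5.26%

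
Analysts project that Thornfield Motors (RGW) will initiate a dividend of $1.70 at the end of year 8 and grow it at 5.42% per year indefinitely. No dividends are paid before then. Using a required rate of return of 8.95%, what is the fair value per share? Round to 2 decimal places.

$26.43

Deferred-dividend DDM. At t=7 the remaining stream is a growing perpetuity with first payment D_8 = 1.70.
V_7 = D_8/(r−g) = 1.70/(0.0895−0.0542) = 48.1586
P₀ = V_7/(1+r)^7 = 48.1586/(1+0.0895)^7 = 26.4292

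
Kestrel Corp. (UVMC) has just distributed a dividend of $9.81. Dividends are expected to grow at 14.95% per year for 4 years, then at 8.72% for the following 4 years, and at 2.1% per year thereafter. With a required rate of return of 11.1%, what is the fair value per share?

$202.32

Three-stage DDM. Project D₁…D_8; terminal Gordon value at t=8 with g = 0.021; discount at r = 0.111.
D_1 = 11.2766
D_2 = 12.9624
D_3 = 14.9003
D_4 = 17.1279
D_5 = 18.6215
D_6 = 20.2453
D_7 = 22.0107
D_8 = 23.9300
TV_8 = 24.4325/(0.111−0.021) = 271.4725
P₀ = Σ Dₜ/(1+r)ᵗ + TV_8/(1+r)^8 = 202.3242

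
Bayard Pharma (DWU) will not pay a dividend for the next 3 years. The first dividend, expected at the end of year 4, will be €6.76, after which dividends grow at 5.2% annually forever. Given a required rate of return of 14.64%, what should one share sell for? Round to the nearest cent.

€47.53

Deferred-dividend DDM. At t=3 the remaining stream is a growing perpetuity with first payment D_4 = 6.76.
V_3 = D_4/(r−g) = 6.76/(0.1464−0.052) = 71.6102
P₀ = V_3/(1+r)^3 = 71.6102/(1+0.1464)^3 = 47.5298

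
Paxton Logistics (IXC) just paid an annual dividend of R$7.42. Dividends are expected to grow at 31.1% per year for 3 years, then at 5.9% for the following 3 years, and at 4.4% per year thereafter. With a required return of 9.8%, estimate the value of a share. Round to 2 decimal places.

Three-stage DDM. Project D₁…D_6; terminal Gordon value at t=6 with g = 0.044; discount at r = 0.098.
D_1 = 9.7276
D_2 = 12.7529
D_3 = 16.7191
D_4 = 17.7055
D_5 = 18.7501
D_6 = 19.8564
TV_6 = 20.7301/(0.098−0.044) = 383.8898
P₀ = Σ Dₜ/(1+r)ᵗ + TV_6/(1+r)^6 = 286.4040

R$286.40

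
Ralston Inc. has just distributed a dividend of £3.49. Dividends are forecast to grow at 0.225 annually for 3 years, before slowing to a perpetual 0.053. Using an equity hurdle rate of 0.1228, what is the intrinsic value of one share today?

Two-stage DDM. Project D₁…D_3 at 0.225, terminal growth 0.053, discount at r = 0.1228.
D_1 = 4.2753
D_2 = 5.2372
D_3 = 6.4155
Terminal value at t=3: TV = D_4/(r−g) = 6.7556/(0.1228−0.053) = 96.7847
P₀ = 4.2753/(1+0.1228)^1 + 5.2372/(1+0.1228)^2 + 6.4155/(1+0.1228)^3 + 96.7847/(1+0.1228)^3 = 80.8696

£80.87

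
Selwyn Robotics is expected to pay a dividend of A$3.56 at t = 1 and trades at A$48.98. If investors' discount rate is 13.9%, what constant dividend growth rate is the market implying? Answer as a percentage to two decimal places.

6.63%

From P₀ = D₁/(r − g), the implied growth is g = r − D₁/P₀.
g = 0.139 − 3.56/48.98 = 0.139 − 0.07268 = 0.06632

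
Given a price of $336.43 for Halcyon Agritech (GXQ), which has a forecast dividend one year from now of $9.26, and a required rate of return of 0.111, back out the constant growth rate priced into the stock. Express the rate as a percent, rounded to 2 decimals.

8.35%

From P₀ = D₁/(r − g), the implied growth is g = r − D₁/P₀.
g = 0.111 − 9.26/336.43 = 0.111 − 0.02752 = 0.08348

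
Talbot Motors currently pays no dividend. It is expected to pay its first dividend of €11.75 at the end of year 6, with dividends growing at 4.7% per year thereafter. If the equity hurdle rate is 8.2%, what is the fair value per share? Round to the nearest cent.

€226.38

Deferred-dividend DDM. At t=5 the remaining stream is a growing perpetuity with first payment D_6 = 11.75.
V_5 = D_6/(r−g) = 11.75/(0.082−0.047) = 335.7143
P₀ = V_5/(1+r)^5 = 335.7143/(1+0.082)^5 = 226.3776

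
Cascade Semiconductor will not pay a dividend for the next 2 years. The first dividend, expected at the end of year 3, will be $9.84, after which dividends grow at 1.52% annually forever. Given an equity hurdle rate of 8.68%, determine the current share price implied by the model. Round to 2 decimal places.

Deferred-dividend DDM. At t=2 the remaining stream is a growing perpetuity with first payment D_3 = 9.84.
V_2 = D_3/(r−g) = 9.84/(0.0868−0.0152) = 137.4302
P₀ = V_2/(1+r)^2 = 137.4302/(1+0.0868)^2 = 116.3544

$116.35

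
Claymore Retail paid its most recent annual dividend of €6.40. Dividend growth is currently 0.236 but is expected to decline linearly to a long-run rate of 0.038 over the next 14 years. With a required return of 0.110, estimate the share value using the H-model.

H-model: P₀ = D₀[(1+g_L) + H(g_S−g_L)]/(r−g_L), with H = 14/2 = 7.
P₀ = 6.40 × [(1+0.038) + 7×(0.236−0.038)] / (0.11−0.038)
   = 6.40 × 2.4240 / 0.072 = 215.4667

€215.47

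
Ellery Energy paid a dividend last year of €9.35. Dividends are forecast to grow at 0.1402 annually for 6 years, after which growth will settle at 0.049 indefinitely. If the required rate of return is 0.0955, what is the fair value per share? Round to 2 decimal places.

€332.81

Two-stage DDM. Project D₁…D_6 at 0.1402, terminal growth 0.049, discount at r = 0.0955.
D_1 = 10.6609
D_2 = 12.1555
D_3 = 13.8597
D_4 = 15.8029
D_5 = 18.0184
D_6 = 20.5446
Terminal value at t=6: TV = D_7/(r−g) = 21.5513/(0.0955−0.049) = 463.4687
P₀ = 10.6609/(1+0.0955)^1 + 12.1555/(1+0.0955)^2 + 13.8597/(1+0.0955)^3 + 15.8029/(1+0.0955)^4 + 18.0184/(1+0.0955)^5 + 20.5446/(1+0.0955)^6 + 463.4687/(1+0.0955)^6 = 332.8098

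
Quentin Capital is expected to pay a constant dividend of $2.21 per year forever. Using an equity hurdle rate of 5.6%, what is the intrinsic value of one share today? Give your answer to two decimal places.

$39.46

Zero-growth DDM (perpetuity): P₀ = D/r = 2.21 / 0.056 = 39.4643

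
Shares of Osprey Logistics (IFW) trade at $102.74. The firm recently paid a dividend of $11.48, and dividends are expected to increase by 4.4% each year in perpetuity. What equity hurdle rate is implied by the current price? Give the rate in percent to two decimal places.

Rearranging the constant-growth DDM: r = D₁/P₀ + g.
D₁ = 11.48 × (1 + 0.044) = 11.9851.
r = 11.9851 / 102.74 + 0.044 = 0.11665 + 0.044 = 0.16065

16.07%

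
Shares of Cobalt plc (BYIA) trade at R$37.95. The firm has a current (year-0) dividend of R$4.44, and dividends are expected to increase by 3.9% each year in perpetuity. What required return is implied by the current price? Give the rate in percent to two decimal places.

16.06%

Rearranging the constant-growth DDM: r = D₁/P₀ + g.
D₁ = 4.44 × (1 + 0.039) = 4.6132.
r = 4.6132 / 37.95 + 0.039 = 0.12156 + 0.039 = 0.16056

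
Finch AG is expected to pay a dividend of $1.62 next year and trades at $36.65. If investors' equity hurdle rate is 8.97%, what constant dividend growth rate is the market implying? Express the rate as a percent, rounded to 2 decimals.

4.55%

From P₀ = D₁/(r − g), the implied growth is g = r − D₁/P₀.
g = 0.0897 − 1.62/36.65 = 0.0897 − 0.04420 = 0.04550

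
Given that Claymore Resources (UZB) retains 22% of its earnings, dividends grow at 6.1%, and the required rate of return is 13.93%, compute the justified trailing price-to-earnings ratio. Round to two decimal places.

10.57

Payout ratio b = 1 − 0.22 = 0.78.
Justified trailing P/E = b(1+g)/(r−g) = 0.78×(1+0.061)/(0.1393−0.061) = 10.5693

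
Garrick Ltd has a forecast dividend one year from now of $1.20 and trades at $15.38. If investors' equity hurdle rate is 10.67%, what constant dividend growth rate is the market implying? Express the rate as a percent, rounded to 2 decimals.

2.87%

From P₀ = D₁/(r − g), the implied growth is g = r − D₁/P₀.
g = 0.1067 − 1.20/15.38 = 0.1067 − 0.07802 = 0.02868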